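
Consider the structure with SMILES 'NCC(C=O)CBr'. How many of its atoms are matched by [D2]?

3

The query [D2] means: atom with exactly two heavy-atom neighbours.
Check the 7 heavy atoms by environment: 3× C (D2) → match; 1× C (D3) → no; 1× N (D1) → no; 1× O (D1) → no; 1× Br (D1) → no.
That gives 3 matching atoms.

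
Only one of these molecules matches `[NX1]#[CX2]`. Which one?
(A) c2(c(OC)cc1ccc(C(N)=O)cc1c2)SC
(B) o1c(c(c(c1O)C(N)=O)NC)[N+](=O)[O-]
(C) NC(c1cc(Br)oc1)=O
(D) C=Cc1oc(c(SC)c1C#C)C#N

D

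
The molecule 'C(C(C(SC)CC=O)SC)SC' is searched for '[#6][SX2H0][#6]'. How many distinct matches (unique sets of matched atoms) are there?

3

[#6][SX2H0][#6] is the SMARTS for a thioether: an aliphatic sulfur bridging two carbons with no H on the sulfur.
The molecule carries 3 separate instances of a methylthio ether (-SCH3) meeting every constraint; each maps to a distinct set of atoms, giving 3 matches.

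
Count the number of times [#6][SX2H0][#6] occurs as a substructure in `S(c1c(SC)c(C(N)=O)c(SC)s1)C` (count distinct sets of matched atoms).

3

[#6][SX2H0][#6] is the SMARTS for a thioether: an aliphatic sulfur bridging two carbons with no H on the sulfur.
The molecule carries 3 separate instances of a methylthio ether (-SCH3) meeting every constraint; each maps to a distinct set of atoms, giving 3 matches.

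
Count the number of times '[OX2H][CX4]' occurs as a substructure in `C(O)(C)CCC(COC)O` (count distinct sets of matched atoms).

[OX2H][CX4] is the SMARTS for an aliphatic alcohol: a hydroxyl oxygen bound to an sp3 (X4) carbon.
The molecule carries 2 separate instances of a hydroxyl group (-OH) meeting every constraint; each maps to a distinct set of atoms, giving 2 matches.

2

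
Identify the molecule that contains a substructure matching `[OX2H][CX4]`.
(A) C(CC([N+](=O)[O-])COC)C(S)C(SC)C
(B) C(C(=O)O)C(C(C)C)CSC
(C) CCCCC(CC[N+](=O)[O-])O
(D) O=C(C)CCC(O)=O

[OX2H][CX4] describes a hydroxyl oxygen bound to an sp3 (X4) carbon (an aliphatic alcohol).
(A) has a methoxy ether (-OCH3) but the oxygen has H0 (ether), not H1.
(B) has a carboxylic acid group (-C(=O)OH) but the -OH is on a CX3 carbonyl carbon, not a CX4 carbon.
(C) contains a hydroxyl group (-OH), which satisfies every atom and bond constraint.
(D) has a carboxylic acid group (-C(=O)OH) but the -OH is on a CX3 carbonyl carbon, not a CX4 carbon.
So the answer is (C).

C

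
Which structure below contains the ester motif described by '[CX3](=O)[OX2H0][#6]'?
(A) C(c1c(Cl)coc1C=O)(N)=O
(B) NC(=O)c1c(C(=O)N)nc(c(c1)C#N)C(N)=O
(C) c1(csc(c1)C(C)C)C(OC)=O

C

[CX3](=O)[OX2H0][#6] describes a carbonyl carbon bonded to an oxygen that is itself bonded to carbon (no H on that O) (an ester).
(A) has a primary amide (-C(=O)NH2) but the carbonyl is bonded to N, not to an O-C linkage.
(B) has a primary amide (-C(=O)NH2) but the carbonyl is bonded to N, not to an O-C linkage.
(C) contains a methyl-ester group (-C(=O)OCH3), which satisfies every atom and bond constraint.
So the answer is (C).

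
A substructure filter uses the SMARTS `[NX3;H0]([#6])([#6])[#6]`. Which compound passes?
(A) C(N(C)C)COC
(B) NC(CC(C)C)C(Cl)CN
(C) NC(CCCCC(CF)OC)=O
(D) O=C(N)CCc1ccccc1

A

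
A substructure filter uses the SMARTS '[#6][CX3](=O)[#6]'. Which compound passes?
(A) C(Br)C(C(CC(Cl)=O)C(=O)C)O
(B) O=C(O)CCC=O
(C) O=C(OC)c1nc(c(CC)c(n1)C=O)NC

A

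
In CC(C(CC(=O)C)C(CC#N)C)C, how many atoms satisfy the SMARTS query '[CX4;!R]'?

9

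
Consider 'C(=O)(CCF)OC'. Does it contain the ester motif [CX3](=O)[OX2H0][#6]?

Yes

The pattern [CX3](=O)[OX2H0][#6] describes a carbonyl carbon bonded to an oxygen that is itself bonded to carbon (no H on that O) — an ester.
The molecule carries a methyl-ester group (-C(=O)OCH3), whose atoms satisfy every constraint of the query, so the pattern matches.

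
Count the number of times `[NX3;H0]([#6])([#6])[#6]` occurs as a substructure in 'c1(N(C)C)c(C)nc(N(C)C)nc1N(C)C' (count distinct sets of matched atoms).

3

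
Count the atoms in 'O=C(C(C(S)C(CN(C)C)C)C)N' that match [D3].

5

The query [D3] means: atom with exactly three heavy-atom neighbours.
Check the 13 heavy atoms by environment: 4× C (D1) → no; 4× C (D3) → match; 1× C (D2) → no; 1× S (D1) → no; 1× N (D3) → match; 1× O (D1) → no; 1× N (D1) → no.
Summing the matching environments: 4 + 1 = 5 matching atoms.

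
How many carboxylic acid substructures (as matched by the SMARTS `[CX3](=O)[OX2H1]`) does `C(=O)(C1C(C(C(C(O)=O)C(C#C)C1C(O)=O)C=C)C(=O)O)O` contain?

4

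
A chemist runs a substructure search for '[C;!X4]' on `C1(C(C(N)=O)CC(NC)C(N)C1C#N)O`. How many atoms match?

The query [C;!X4] means: aliphatic carbon that does not have four total connections.
Check the 15 heavy atoms by environment: 7× C (X4) → no; 1× C (X2) → match; 1× N (X1) → no; 1× C (X3) → match; 1× O (X1) → no; 3× N (X3) → no; 1× O (X2) → no.
Summing the matching environments: 1 + 1 = 2 matching atoms.

2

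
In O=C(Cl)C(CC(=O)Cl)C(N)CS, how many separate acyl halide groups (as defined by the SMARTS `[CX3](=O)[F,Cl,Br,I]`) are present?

2

[CX3](=O)[F,Cl,Br,I] is the SMARTS for an acyl halide: a carbonyl carbon bonded to a halogen.
The molecule carries 2 separate instances of an acyl chloride (-C(=O)Cl) meeting every constraint; each maps to a distinct set of atoms, giving 2 matches.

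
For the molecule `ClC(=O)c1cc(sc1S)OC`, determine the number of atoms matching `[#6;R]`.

The query [#6;R] means: carbon that is part of a ring.
Check the 11 heavy atoms by environment: 1× s (aromatic, in 5-ring) → no; 4× c (aromatic, in 5-ring) → match; 1× S (acyclic) → no; 2× O (acyclic) → no; 2× C (acyclic) → no; 1× Cl (acyclic) → no.
That gives 4 matching atoms.

4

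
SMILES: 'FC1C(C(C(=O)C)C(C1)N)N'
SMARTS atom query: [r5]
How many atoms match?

5

The query [r5] means: r5 matches atoms in a five-membered ring.
Check the 11 heavy atoms by environment: 5× C (in 5-ring) → match; 2× N (acyclic) → no; 1× F (acyclic) → no; 2× C (acyclic) → no; 1× O (acyclic) → no.
That gives 5 matching atoms.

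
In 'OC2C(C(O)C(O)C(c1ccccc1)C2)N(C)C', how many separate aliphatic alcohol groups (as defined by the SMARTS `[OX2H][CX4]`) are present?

3

[OX2H][CX4] is the SMARTS for an aliphatic alcohol: a hydroxyl oxygen bound to an sp3 (X4) carbon.
The molecule carries 3 separate instances of a hydroxyl group (-OH) meeting every constraint; each maps to a distinct set of atoms, giving 3 matches.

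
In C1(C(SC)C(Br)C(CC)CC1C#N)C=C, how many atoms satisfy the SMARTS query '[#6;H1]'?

6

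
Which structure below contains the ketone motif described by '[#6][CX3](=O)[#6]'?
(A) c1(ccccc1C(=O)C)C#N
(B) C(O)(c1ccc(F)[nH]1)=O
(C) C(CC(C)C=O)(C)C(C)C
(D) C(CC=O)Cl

A

[#6][CX3](=O)[#6] describes a carbonyl carbon (no H) flanked by two carbons (a ketone).
(A) contains an acetyl/ketone group (-C(=O)CH3), which satisfies every atom and bond constraint.
(B) has a carboxylic acid group (-C(=O)OH) but one neighbour of the carbonyl carbon is O, not C.
(C) has an aldehyde (-CHO) but the carbonyl carbon has H1, so it is not flanked by two carbons.
(D) has an aldehyde (-CHO) but the carbonyl carbon has H1, so it is not flanked by two carbons.
So the answer is (A).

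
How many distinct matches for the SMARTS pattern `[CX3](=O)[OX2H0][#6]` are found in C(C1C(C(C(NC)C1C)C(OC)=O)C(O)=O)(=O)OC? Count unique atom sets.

[CX3](=O)[OX2H0][#6] is the SMARTS for an ester: a carbonyl carbon bonded to an oxygen that is itself bonded to carbon (no H on that O).
The molecule carries 2 separate instances of a methyl-ester group (-C(=O)OCH3) meeting every constraint; each maps to a distinct set of atoms, giving 2 matches.

2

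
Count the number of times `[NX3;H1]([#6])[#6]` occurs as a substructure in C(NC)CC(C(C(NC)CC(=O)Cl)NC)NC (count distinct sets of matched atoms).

4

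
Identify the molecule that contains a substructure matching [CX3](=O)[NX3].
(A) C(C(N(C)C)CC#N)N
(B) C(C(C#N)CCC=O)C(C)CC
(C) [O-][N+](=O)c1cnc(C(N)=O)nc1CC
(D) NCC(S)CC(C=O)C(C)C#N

[CX3](=O)[NX3] describes a carbonyl carbon bonded to a trivalent nitrogen (an amide).
(A) has a primary amino group (-NH2) but the -NH2 is not attached to a carbonyl carbon.
(B) has a nitrile (-C#N) but the nitrile N is NX1 (triple-bonded), not NX3.
(C) contains a primary amide (-C(=O)NH2), which satisfies every atom and bond constraint.
(D) has a nitrile (-C#N) but the nitrile N is NX1 (triple-bonded), not NX3.
So the answer is (C).

C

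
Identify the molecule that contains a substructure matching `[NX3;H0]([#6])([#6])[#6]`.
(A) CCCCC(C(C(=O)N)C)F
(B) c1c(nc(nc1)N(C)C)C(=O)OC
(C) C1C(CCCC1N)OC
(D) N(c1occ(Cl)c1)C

[NX3;H0]([#6])([#6])[#6] describes a trivalent nitrogen with no H, bonded to three carbons (a tertiary amine).
(A) has a primary amide (-C(=O)NH2) but the amide nitrogen has H2 and only one carbon neighbour.
(B) contains a dimethylamino group (-N(CH3)2), which satisfies every atom and bond constraint.
(C) has a primary amino group (-NH2) but the nitrogen has H2, not H0 with three carbons.
(D) has an N-methylamino group (-NHCH3) but the nitrogen still has one H (H1), not H0.
So the answer is (B).

B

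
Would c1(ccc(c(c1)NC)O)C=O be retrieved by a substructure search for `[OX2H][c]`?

Yes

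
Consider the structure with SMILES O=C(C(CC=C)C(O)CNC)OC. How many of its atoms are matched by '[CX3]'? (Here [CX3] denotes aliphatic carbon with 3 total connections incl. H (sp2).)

3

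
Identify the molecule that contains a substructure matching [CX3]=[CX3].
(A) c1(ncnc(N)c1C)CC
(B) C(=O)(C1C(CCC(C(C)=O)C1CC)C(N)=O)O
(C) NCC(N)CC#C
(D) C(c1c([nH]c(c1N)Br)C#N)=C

D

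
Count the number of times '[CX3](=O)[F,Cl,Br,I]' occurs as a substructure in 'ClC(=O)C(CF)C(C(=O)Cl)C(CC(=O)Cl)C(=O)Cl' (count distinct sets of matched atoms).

[CX3](=O)[F,Cl,Br,I] is the SMARTS for an acyl halide: a carbonyl carbon bonded to a halogen.
The molecule carries 4 separate instances of an acyl chloride (-C(=O)Cl) meeting every constraint; each maps to a distinct set of atoms, giving 4 matches.

4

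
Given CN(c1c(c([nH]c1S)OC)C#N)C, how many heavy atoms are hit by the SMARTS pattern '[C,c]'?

The query [C,c] means: comma = OR; matches aliphatic or aromatic carbon — same as #6.
Check the 13 heavy atoms by environment: 1× n (aromatic) → no; 4× c (aromatic) → match; 1× S → no; 1× O → no; 4× C → match; 2× N → no.
Summing the matching environments: 4 + 4 = 8 matching atoms.

8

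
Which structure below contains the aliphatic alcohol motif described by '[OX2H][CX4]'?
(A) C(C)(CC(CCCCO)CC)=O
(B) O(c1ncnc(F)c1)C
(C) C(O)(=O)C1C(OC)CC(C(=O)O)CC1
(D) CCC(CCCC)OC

A

[OX2H][CX4] describes a hydroxyl oxygen bound to an sp3 (X4) carbon (an aliphatic alcohol).
(A) contains a hydroxyl group (-OH), which satisfies every atom and bond constraint.
(B) has a methoxy ether (-OCH3) but the oxygen has H0 (ether), not H1.
(C) has a carboxylic acid group (-C(=O)OH) but the -OH is on a CX3 carbonyl carbon, not a CX4 carbon.
(D) has a methoxy ether (-OCH3) but the oxygen has H0 (ether), not H1.
So the answer is (A).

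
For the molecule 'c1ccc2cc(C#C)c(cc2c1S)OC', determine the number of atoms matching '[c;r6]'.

10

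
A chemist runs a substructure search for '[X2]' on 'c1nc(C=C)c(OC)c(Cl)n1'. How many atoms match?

3

The query [X2] means: any atom with exactly two total connections (bonds + H).
Check the 11 heavy atoms by environment: 2× n (aromatic, X2) → match; 4× c (aromatic, X3) → no; 1× Cl (X1) → no; 1× O (X2) → match; 1× C (X4) → no; 2× C (X3) → no.
Summing the matching environments: 2 + 1 = 3 matching atoms.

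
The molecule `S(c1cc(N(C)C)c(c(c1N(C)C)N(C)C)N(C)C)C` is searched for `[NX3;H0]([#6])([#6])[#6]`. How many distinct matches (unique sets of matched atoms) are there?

4

[NX3;H0]([#6])([#6])[#6] is the SMARTS for a tertiary amine: a trivalent nitrogen with no H, bonded to three carbons.
The molecule carries 4 separate instances of a dimethylamino group (-N(CH3)2) meeting every constraint; each maps to a distinct set of atoms, giving 4 matches.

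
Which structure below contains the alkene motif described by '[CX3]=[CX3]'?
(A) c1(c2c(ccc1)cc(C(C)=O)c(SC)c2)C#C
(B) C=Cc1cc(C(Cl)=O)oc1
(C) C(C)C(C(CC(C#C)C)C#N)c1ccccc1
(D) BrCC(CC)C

B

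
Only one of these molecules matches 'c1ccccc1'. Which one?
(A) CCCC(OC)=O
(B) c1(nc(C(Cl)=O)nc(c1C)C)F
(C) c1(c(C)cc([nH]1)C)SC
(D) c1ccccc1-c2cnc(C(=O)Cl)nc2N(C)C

c1ccccc1 describes six aromatic carbons in a ring (a benzene ring).
(A) has a methyl group (-CH3) but no six-membered all-carbon aromatic ring is present.
(B) has a methyl group (-CH3) but no six-membered all-carbon aromatic ring is present.
(C) has a methyl group (-CH3) but no six-membered all-carbon aromatic ring is present.
(D) contains a phenyl ring, which satisfies every atom and bond constraint.
So the answer is (D).

D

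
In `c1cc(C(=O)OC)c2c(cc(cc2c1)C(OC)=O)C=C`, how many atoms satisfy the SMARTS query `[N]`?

0

Check the 20 heavy atoms by environment: 10× c (aromatic) → no; 6× C → no; 4× O → no.
No environment satisfies the query, so 0 matching atoms.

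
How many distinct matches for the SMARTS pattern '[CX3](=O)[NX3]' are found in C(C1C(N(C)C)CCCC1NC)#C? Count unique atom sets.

0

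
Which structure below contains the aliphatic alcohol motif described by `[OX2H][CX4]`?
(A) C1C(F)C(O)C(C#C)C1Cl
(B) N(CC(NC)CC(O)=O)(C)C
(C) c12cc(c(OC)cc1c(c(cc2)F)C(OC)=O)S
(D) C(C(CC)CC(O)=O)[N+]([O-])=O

[OX2H][CX4] describes a hydroxyl oxygen bound to an sp3 (X4) carbon (an aliphatic alcohol).
(A) contains a hydroxyl group (-OH), which satisfies every atom and bond constraint.
(B) has a carboxylic acid group (-C(=O)OH) but the -OH is on a CX3 carbonyl carbon, not a CX4 carbon.
(C) has a methoxy ether (-OCH3) but the oxygen has H0 (ether), not H1.
(D) has a carboxylic acid group (-C(=O)OH) but the -OH is on a CX3 carbonyl carbon, not a CX4 carbon.
So the answer is (A).

A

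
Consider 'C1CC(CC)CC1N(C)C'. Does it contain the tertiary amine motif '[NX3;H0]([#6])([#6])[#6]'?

The pattern [NX3;H0]([#6])([#6])[#6] describes a trivalent nitrogen with no H, bonded to three carbons — a tertiary amine.
The molecule carries a dimethylamino group (-N(CH3)2), whose atoms satisfy every constraint of the query, so the pattern matches.

Yes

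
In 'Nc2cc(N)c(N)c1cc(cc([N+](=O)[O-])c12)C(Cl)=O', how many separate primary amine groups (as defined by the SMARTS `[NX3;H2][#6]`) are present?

3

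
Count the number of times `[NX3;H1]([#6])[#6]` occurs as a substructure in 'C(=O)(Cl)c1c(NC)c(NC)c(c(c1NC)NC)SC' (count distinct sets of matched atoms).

[NX3;H1]([#6])[#6] is the SMARTS for a secondary amine: a trivalent nitrogen with one H, bonded to two carbons.
The molecule carries 4 separate instances of an N-methylamino group (-NHCH3) meeting every constraint; each maps to a distinct set of atoms, giving 4 matches.

4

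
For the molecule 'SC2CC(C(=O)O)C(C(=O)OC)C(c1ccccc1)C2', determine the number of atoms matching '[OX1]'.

2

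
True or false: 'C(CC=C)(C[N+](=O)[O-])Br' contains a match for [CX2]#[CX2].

The pattern [CX2]#[CX2] describes a carbon-carbon triple bond — an alkyne.
The closest candidate here is a vinyl group (-CH=CH2), but the C=C is a double bond; both carbons are CX3, not CX2. No other fragment satisfies the full query, so there is no match.

False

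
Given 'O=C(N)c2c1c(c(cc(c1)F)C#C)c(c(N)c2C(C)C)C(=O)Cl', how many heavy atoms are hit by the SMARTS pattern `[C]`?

7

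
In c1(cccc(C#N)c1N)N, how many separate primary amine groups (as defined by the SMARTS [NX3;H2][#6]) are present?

[NX3;H2][#6] is the SMARTS for a primary amine: a trivalent nitrogen with two H attached to carbon.
The molecule carries 2 separate instances of a primary amino group (-NH2) meeting every constraint; each maps to a distinct set of atoms, giving 2 matches.

2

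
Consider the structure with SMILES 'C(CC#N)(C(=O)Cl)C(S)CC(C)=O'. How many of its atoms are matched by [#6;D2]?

3

Check the 13 heavy atoms by environment: 3× C (D2) → match; 4× C (D3) → no; 2× O (D1) → no; 1× Cl (D1) → no; 1× N (D1) → no; 1× S (D1) → no; 1× C (D1) → no.
That gives 3 matching atoms.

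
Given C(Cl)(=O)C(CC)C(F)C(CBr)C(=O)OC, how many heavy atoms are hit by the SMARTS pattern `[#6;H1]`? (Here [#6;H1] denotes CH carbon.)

3

Check the 15 heavy atoms by environment: 2× C (H2) → no; 3× C (H1) → match; 2× C (H3) → no; 1× F (H0) → no; 2× C (H0) → no; 3× O (H0) → no; 1× Cl (H0) → no; 1× Br (H0) → no.
That gives 3 matching atoms.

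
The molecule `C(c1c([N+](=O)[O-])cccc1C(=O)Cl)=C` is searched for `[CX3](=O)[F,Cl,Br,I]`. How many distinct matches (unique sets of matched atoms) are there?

1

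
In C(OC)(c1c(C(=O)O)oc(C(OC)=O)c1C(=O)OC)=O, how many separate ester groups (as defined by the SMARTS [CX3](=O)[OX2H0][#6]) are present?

3

[CX3](=O)[OX2H0][#6] is the SMARTS for an ester: a carbonyl carbon bonded to an oxygen that is itself bonded to carbon (no H on that O).
The molecule carries 3 separate instances of a methyl-ester group (-C(=O)OCH3) meeting every constraint; each maps to a distinct set of atoms, giving 3 matches.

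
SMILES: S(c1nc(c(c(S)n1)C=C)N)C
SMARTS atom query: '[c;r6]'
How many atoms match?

4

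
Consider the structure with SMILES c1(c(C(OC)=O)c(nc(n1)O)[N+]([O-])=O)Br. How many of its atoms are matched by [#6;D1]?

1

The query [#6;D1] means: carbon bonded to exactly one heavy atom.
Check the 15 heavy atoms by environment: 2× n (aromatic, D2) → no; 4× c (aromatic, D3) → no; 1× N (charge +1, D3) → no; 1× O (charge -1, D1) → no; 3× O (D1) → no; 1× Br (D1) → no; 1× C (D3) → no; 1× O (D2) → no; 1× C (D1) → match.
That gives 1 matching atom.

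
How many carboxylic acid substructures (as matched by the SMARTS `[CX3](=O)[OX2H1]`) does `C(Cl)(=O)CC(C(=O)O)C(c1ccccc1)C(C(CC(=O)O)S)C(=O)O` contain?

3

[CX3](=O)[OX2H1] is the SMARTS for a carboxylic acid: an sp2 carbon double-bonded to O and single-bonded to an -OH oxygen.
The molecule carries 3 separate instances of a carboxylic acid group (-C(=O)OH) meeting every constraint; each maps to a distinct set of atoms, giving 3 matches.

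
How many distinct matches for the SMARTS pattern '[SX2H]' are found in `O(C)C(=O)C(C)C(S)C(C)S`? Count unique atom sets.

[SX2H] is the SMARTS for a thiol: an aliphatic sulfur with two connections, one being H.
The molecule carries 2 separate instances of a thiol (-SH) meeting every constraint; each maps to a distinct set of atoms, giving 2 matches.

2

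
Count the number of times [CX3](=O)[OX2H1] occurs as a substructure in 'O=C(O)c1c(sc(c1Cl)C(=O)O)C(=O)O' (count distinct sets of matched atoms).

3

[CX3](=O)[OX2H1] is the SMARTS for a carboxylic acid: an sp2 carbon double-bonded to O and single-bonded to an -OH oxygen.
The molecule carries 3 separate instances of a carboxylic acid group (-C(=O)OH) meeting every constraint; each maps to a distinct set of atoms, giving 3 matches.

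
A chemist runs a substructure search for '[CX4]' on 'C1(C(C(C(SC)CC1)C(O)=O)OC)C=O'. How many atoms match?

The query [CX4] means: C with X4: aliphatic carbon with exactly 4 total connections (bonds + H).
Check the 15 heavy atoms by environment: 8× C (X4) → match; 2× C (X3) → no; 2× O (X1) → no; 1× S (X2) → no; 2× O (X2) → no.
That gives 8 matching atoms.

8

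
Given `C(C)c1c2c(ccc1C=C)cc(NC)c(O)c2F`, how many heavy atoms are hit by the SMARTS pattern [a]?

The query [a] means: a matches any aromatic atom.
Check the 18 heavy atoms by environment: 10× c (aromatic) → match; 5× C → no; 1× O → no; 1× N → no; 1× F → no.
That gives 10 matching atoms.

10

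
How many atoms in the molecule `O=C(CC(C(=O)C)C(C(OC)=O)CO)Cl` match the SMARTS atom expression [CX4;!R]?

6

The query [CX4;!R] means: aliphatic carbon with four total connections, not in a ring.
Check the 15 heavy atoms by environment: 6× C (X4, acyclic) → match; 2× O (X2, acyclic) → no; 3× C (X3, acyclic) → no; 3× O (X1, acyclic) → no; 1× Cl (X1, acyclic) → no.
That gives 6 matching atoms.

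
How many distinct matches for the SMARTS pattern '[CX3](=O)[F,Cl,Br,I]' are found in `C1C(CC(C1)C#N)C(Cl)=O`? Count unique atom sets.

[CX3](=O)[F,Cl,Br,I] is the SMARTS for an acyl halide: a carbonyl carbon bonded to a halogen.
Exactly one fragment in the molecule meets all constraints, giving 1 match.

1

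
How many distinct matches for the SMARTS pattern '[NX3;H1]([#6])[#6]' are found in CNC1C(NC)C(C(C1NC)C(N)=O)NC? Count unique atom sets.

4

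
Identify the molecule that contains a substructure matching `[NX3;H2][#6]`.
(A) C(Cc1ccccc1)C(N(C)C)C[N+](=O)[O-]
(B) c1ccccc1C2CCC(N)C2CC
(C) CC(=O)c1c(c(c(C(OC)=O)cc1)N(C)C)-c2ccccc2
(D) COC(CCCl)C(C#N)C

[NX3;H2][#6] describes a trivalent nitrogen with two H attached to carbon (a primary amine).
(A) has a nitro group (-[N+](=O)[O-]) but the nitrogen is [N+] with no H, not NX3H2.
(B) contains a primary amino group (-NH2), which satisfies every atom and bond constraint.
(C) has a dimethylamino group (-N(CH3)2) but the nitrogen has H0, not H2.
(D) has a nitrile (-C#N) but the nitrogen is NX1 (triple-bonded), not NX3 with two H.
So the answer is (B).

B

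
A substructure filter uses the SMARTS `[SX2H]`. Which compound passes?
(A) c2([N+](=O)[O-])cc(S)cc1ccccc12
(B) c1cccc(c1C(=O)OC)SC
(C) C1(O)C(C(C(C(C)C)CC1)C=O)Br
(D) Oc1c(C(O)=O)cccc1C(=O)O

A

[SX2H] describes an aliphatic sulfur with two connections, one being H (a thiol).
(A) contains a thiol (-SH), which satisfies every atom and bond constraint.
(B) has a methylthio ether (-SCH3) but the sulfur has H0 (bonded to two carbons), not H1.
(C) has a hydroxyl group (-OH) but it is an -OH, not an -SH.
(D) has a hydroxyl group (-OH) but it is an -OH, not an -SH.
So the answer is (A).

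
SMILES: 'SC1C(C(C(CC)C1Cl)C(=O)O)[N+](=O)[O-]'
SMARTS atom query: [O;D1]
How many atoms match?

4

The query [O;D1] means: aliphatic oxygen bonded to exactly one heavy atom.
Check the 15 heavy atoms by environment: 6× C (D3) → no; 1× C (D2) → no; 1× C (D1) → no; 1× Cl (D1) → no; 3× O (D1) → match; 1× N (charge +1, D3) → no; 1× O (charge -1, D1) → match; 1× S (D1) → no.
Summing the matching environments: 3 + 1 = 4 matching atoms.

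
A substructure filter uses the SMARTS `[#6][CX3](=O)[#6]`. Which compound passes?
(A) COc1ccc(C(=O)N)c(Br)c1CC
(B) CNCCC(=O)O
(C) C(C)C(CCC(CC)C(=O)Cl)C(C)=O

[#6][CX3](=O)[#6] describes a carbonyl carbon (no H) flanked by two carbons (a ketone).
(A) has a primary amide (-C(=O)NH2) but one neighbour of the carbonyl carbon is N, not C.
(B) has a carboxylic acid group (-C(=O)OH) but one neighbour of the carbonyl carbon is O, not C.
(C) contains an acetyl/ketone group (-C(=O)CH3), which satisfies every atom and bond constraint.
So the answer is (C).

C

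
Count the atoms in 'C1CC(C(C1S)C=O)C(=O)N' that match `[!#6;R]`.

0

The query [!#6;R] means: non-carbon atom that is part of a ring.
Check the 11 heavy atoms by environment: 5× C (in 5-ring) → no; 2× C (acyclic) → no; 2× O (acyclic) → no; 1× N (acyclic) → no; 1× S (acyclic) → no.
No environment satisfies the query, so 0 matching atoms.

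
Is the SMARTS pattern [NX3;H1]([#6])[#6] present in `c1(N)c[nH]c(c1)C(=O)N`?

No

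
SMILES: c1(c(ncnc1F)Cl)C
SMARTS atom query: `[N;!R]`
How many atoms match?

0

The query [N;!R] means: aliphatic nitrogen not in a ring.
Check the 9 heavy atoms by environment: 2× n (aromatic, in 6-ring) → no; 4× c (aromatic, in 6-ring) → no; 1× Cl (acyclic) → no; 1× C (acyclic) → no; 1× F (acyclic) → no.
No environment satisfies the query, so 0 matching atoms.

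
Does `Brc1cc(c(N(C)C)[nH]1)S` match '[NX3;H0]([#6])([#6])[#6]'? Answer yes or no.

The pattern [NX3;H0]([#6])([#6])[#6] describes a trivalent nitrogen with no H, bonded to three carbons — a tertiary amine.
The molecule carries a dimethylamino group (-N(CH3)2), whose atoms satisfy every constraint of the query, so the pattern matches.

Yes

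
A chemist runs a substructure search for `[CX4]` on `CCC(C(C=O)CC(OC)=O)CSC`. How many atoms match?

Check the 14 heavy atoms by environment: 8× C (X4) → match; 2× C (X3) → no; 2× O (X1) → no; 1× O (X2) → no; 1× S (X2) → no.
That gives 8 matching atoms.

8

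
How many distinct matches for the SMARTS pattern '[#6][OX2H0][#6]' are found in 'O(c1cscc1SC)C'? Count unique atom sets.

1

[#6][OX2H0][#6] is the SMARTS for an ether: an aliphatic oxygen bridging two carbons with no H on the oxygen.
Exactly one fragment in the molecule meets all constraints, giving 1 match.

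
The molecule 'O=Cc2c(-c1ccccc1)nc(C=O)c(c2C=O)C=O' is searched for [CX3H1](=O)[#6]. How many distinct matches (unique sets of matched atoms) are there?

4

[CX3H1](=O)[#6] is the SMARTS for an aldehyde: an sp2 carbon with one H, double-bonded to O and single-bonded to carbon.
The molecule carries 4 separate instances of an aldehyde (-CHO) meeting every constraint; each maps to a distinct set of atoms, giving 4 matches.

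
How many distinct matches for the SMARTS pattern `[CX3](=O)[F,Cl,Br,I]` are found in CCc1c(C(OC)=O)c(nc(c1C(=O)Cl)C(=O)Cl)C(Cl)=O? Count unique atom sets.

[CX3](=O)[F,Cl,Br,I] is the SMARTS for an acyl halide: a carbonyl carbon bonded to a halogen.
The molecule carries 3 separate instances of an acyl chloride (-C(=O)Cl) meeting every constraint; each maps to a distinct set of atoms, giving 3 matches.

3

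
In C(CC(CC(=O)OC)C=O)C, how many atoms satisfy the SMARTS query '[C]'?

Check the 11 heavy atoms by environment: 8× C → match; 3× O → no.
That gives 8 matching atoms.

8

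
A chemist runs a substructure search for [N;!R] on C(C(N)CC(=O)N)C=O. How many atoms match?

The query [N;!R] means: aliphatic nitrogen not in a ring.
Check the 9 heavy atoms by environment: 5× C (acyclic) → no; 2× O (acyclic) → no; 2× N (acyclic) → match.
That gives 2 matching atoms.

2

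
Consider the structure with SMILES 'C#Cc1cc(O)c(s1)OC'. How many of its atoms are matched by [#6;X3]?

4

The query [#6;X3] means: any carbon (aromatic or not) with three total connections.
Check the 10 heavy atoms by environment: 1× s (aromatic, X2) → no; 4× c (aromatic, X3) → match; 2× C (X2) → no; 2× O (X2) → no; 1× C (X4) → no.
That gives 4 matching atoms.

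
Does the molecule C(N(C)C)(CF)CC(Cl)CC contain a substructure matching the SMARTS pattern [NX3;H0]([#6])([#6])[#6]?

Yes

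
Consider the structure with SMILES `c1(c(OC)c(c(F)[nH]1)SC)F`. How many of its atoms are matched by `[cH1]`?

0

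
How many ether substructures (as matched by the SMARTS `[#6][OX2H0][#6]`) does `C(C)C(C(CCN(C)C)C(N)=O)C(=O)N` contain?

[#6][OX2H0][#6] is the SMARTS for an ether: an aliphatic oxygen bridging two carbons with no H on the oxygen.
No fragment in the molecule satisfies every constraint, giving 0 matches.

0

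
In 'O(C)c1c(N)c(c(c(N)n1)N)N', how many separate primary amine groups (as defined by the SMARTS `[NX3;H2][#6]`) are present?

4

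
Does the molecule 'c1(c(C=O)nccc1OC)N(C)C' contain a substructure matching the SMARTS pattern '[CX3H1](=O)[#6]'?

Yes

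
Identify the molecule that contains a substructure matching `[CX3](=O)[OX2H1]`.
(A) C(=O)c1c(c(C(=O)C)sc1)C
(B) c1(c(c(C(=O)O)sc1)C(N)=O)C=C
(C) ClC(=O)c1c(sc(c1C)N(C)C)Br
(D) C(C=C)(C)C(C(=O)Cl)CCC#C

B

[CX3](=O)[OX2H1] describes an sp2 carbon double-bonded to O and single-bonded to an -OH oxygen (a carboxylic acid).
(A) has an aldehyde (-CHO) but there is no singly-bonded oxygen on the carbonyl carbon.
(B) contains a carboxylic acid group (-C(=O)OH), which satisfies every atom and bond constraint.
(C) has an acyl chloride (-C(=O)Cl) but the carbonyl is bonded to Cl, not to an -OH oxygen.
(D) has an acyl chloride (-C(=O)Cl) but the carbonyl is bonded to Cl, not to an -OH oxygen.
So the answer is (B).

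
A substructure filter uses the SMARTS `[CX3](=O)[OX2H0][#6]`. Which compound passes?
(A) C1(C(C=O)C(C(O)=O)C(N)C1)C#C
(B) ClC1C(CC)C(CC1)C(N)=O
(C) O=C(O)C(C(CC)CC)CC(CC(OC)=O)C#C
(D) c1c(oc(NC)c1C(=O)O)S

[CX3](=O)[OX2H0][#6] describes a carbonyl carbon bonded to an oxygen that is itself bonded to carbon (no H on that O) (an ester).
(A) has a carboxylic acid group (-C(=O)OH) but the singly-bonded O carries H (OX2H1, not H0).
(B) has a primary amide (-C(=O)NH2) but the carbonyl is bonded to N, not to an O-C linkage.
(C) contains a methyl-ester group (-C(=O)OCH3), which satisfies every atom and bond constraint.
(D) has a carboxylic acid group (-C(=O)OH) but the singly-bonded O carries H (OX2H1, not H0).
So the answer is (C).

C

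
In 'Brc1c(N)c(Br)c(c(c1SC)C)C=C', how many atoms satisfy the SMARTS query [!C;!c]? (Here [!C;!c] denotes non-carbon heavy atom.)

The query [!C;!c] means: neither aliphatic nor aromatic carbon — same as [!#6].
Check the 14 heavy atoms by environment: 6× c (aromatic) → no; 1× N → match; 1× S → match; 4× C → no; 2× Br → match.
Summing the matching environments: 1 + 1 + 2 = 4 matching atoms.

4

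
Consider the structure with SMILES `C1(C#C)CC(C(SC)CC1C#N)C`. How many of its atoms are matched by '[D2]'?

5

The query [D2] means: atom with exactly two heavy-atom neighbours.
Check the 13 heavy atoms by environment: 4× C (D3) → no; 4× C (D2) → match; 1× S (D2) → match; 3× C (D1) → no; 1× N (D1) → no.
Summing the matching environments: 4 + 1 = 5 matching atoms.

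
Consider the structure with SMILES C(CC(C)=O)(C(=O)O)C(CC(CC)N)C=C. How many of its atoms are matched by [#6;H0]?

The query [#6;H0] means: any carbon with no attached hydrogen.
Check the 16 heavy atoms by environment: 2× C (H3) → no; 4× C (H2) → no; 4× C (H1) → no; 2× C (H0) → match; 2× O (H0) → no; 1× O (H1) → no; 1× N (H2) → no.
That gives 2 matching atoms.

2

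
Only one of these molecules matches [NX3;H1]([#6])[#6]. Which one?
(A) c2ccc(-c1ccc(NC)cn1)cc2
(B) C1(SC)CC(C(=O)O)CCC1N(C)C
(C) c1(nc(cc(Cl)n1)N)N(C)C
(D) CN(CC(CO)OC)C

A

[NX3;H1]([#6])[#6] describes a trivalent nitrogen with one H, bonded to two carbons (a secondary amine).
(A) contains an N-methylamino group (-NHCH3), which satisfies every atom and bond constraint.
(B) has a dimethylamino group (-N(CH3)2) but the nitrogen has H0, not H1.
(C) has a dimethylamino group (-N(CH3)2) but the nitrogen has H0, not H1.
(D) has a dimethylamino group (-N(CH3)2) but the nitrogen has H0, not H1.
So the answer is (A).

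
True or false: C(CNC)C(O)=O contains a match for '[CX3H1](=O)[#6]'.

False

The pattern [CX3H1](=O)[#6] describes an sp2 carbon with one H, double-bonded to O and single-bonded to carbon — an aldehyde.
The closest candidate here is a carboxylic acid group (-C(=O)OH), but the carbonyl carbon has H0 and is bonded to O, not H1. No other fragment satisfies the full query, so there is no match.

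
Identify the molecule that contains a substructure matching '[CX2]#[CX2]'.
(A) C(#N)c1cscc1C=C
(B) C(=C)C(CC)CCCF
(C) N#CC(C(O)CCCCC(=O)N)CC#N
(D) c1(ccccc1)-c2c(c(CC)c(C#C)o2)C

D

[CX2]#[CX2] describes a carbon-carbon triple bond (an alkyne).
(A) has a nitrile (-C#N) but the triple bond is C#N, not C#C.
(B) has a vinyl group (-CH=CH2) but the C=C is a double bond; both carbons are CX3, not CX2.
(C) has a nitrile (-C#N) but the triple bond is C#N, not C#C.
(D) contains an ethynyl group (-C#CH), which satisfies every atom and bond constraint.
So the answer is (D).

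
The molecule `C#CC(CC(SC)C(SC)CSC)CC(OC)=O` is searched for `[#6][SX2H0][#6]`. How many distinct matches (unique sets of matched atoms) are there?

3

[#6][SX2H0][#6] is the SMARTS for a thioether: an aliphatic sulfur bridging two carbons with no H on the sulfur.
The molecule carries 3 separate instances of a methylthio ether (-SCH3) meeting every constraint; each maps to a distinct set of atoms, giving 3 matches.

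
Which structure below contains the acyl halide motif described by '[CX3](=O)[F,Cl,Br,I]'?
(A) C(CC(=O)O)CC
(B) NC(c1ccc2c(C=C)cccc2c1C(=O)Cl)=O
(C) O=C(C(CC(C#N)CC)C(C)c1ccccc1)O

B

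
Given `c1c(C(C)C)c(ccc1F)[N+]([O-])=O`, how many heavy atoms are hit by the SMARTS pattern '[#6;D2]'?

Check the 13 heavy atoms by environment: 3× c (aromatic, D2) → match; 3× c (aromatic, D3) → no; 1× N (charge +1, D3) → no; 1× O (charge -1, D1) → no; 1× O (D1) → no; 1× C (D3) → no; 2× C (D1) → no; 1× F (D1) → no.
That gives 3 matching atoms.

3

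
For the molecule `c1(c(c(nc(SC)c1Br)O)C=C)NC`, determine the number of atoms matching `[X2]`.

Check the 14 heavy atoms by environment: 1× n (aromatic, X2) → match; 5× c (aromatic, X3) → no; 1× S (X2) → match; 2× C (X4) → no; 1× N (X3) → no; 1× Br (X1) → no; 1× O (X2) → match; 2× C (X3) → no.
Summing the matching environments: 1 + 1 + 1 = 3 matching atoms.

3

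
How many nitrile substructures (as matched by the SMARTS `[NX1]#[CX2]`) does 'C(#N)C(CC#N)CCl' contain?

2

[NX1]#[CX2] is the SMARTS for a nitrile: a nitrogen triple-bonded to a two-connected carbon.
The molecule carries 2 separate instances of a nitrile (-C#N) meeting every constraint; each maps to a distinct set of atoms, giving 2 matches.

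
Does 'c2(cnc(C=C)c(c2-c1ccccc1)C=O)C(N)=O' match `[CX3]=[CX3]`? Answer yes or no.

The pattern [CX3]=[CX3] describes a non-aromatic C=C double bond between two sp2 carbons — an alkene.
The molecule carries a vinyl group (-CH=CH2), whose atoms satisfy every constraint of the query, so the pattern matches.

Yes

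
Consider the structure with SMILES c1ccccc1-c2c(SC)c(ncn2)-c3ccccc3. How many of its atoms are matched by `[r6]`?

18

The query [r6] means: r6 matches atoms in a six-membered ring.
Check the 20 heavy atoms by environment: 2× n (aromatic, in 6-ring) → match; 16× c (aromatic, in 6-ring) → match; 1× S (acyclic) → no; 1× C (acyclic) → no.
Summing the matching environments: 2 + 16 = 18 matching atoms.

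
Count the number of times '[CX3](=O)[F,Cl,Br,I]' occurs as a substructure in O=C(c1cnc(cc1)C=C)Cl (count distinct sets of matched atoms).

[CX3](=O)[F,Cl,Br,I] is the SMARTS for an acyl halide: a carbonyl carbon bonded to a halogen.
Exactly one fragment in the molecule meets all constraints, giving 1 match.

1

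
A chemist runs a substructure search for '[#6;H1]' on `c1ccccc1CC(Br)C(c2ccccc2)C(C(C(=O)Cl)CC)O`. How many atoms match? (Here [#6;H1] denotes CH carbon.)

14

The query [#6;H1] means: any carbon bearing exactly one hydrogen.
Check the 24 heavy atoms by environment: 2× C (H2) → no; 4× C (H1) → match; 1× C (H3) → no; 1× O (H1) → no; 2× c (aromatic, H0) → no; 10× c (aromatic, H1) → match; 1× C (H0) → no; 1× O (H0) → no; 1× Cl (H0) → no; 1× Br (H0) → no.
Summing the matching environments: 4 + 10 = 14 matching atoms.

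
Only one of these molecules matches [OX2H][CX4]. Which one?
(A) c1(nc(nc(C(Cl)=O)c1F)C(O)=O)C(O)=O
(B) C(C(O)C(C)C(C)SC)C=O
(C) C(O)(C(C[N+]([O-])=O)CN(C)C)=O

[OX2H][CX4] describes a hydroxyl oxygen bound to an sp3 (X4) carbon (an aliphatic alcohol).
(A) has a carboxylic acid group (-C(=O)OH) but the -OH is on a CX3 carbonyl carbon, not a CX4 carbon.
(B) contains a hydroxyl group (-OH), which satisfies every atom and bond constraint.
(C) has a carboxylic acid group (-C(=O)OH) but the -OH is on a CX3 carbonyl carbon, not a CX4 carbon.
So the answer is (B).

B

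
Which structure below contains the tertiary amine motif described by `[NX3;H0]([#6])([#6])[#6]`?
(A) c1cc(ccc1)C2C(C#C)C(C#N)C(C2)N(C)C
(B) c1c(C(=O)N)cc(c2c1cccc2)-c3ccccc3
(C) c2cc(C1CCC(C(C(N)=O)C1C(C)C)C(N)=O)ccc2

A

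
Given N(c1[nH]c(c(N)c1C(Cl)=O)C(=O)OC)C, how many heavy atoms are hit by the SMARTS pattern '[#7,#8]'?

6

The query [#7,#8] means: nitrogen or oxygen (comma = OR).
Check the 15 heavy atoms by environment: 1× n (aromatic) → match; 4× c (aromatic) → no; 4× C → no; 3× O → match; 1× Cl → no; 2× N → match.
Summing the matching environments: 1 + 3 + 2 = 6 matching atoms.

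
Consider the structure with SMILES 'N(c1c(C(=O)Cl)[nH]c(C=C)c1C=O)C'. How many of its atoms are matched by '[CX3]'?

4

The query [CX3] means: C with X3: aliphatic carbon with exactly 3 total connections.
Check the 14 heavy atoms by environment: 1× n (aromatic, X3) → no; 4× c (aromatic, X3) → no; 4× C (X3) → match; 2× O (X1) → no; 1× N (X3) → no; 1× C (X4) → no; 1× Cl (X1) → no.
That gives 4 matching atoms.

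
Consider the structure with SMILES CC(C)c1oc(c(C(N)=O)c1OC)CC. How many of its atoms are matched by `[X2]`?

Check the 15 heavy atoms by environment: 1× o (aromatic, X2) → match; 4× c (aromatic, X3) → no; 6× C (X4) → no; 1× O (X2) → match; 1× C (X3) → no; 1× O (X1) → no; 1× N (X3) → no.
Summing the matching environments: 1 + 1 = 2 matching atoms.

2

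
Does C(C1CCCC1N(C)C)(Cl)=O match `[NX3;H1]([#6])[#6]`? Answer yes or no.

The pattern [NX3;H1]([#6])[#6] describes a trivalent nitrogen with one H, bonded to two carbons — a secondary amine.
The closest candidate here is a dimethylamino group (-N(CH3)2), but the nitrogen has H0, not H1. No other fragment satisfies the full query, so there is no match.

No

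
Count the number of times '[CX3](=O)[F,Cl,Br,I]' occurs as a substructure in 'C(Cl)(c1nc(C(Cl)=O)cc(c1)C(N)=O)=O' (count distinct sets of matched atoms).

2

[CX3](=O)[F,Cl,Br,I] is the SMARTS for an acyl halide: a carbonyl carbon bonded to a halogen.
The molecule carries 2 separate instances of an acyl chloride (-C(=O)Cl) meeting every constraint; each maps to a distinct set of atoms, giving 2 matches.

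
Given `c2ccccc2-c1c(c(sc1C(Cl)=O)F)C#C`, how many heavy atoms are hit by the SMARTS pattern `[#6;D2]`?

6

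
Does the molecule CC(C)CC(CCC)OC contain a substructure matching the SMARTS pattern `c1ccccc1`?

No

The pattern c1ccccc1 describes six aromatic carbons in a ring — a benzene ring.
The closest candidate here is a methyl group (-CH3), but no six-membered all-carbon aromatic ring is present. No other fragment satisfies the full query, so there is no match.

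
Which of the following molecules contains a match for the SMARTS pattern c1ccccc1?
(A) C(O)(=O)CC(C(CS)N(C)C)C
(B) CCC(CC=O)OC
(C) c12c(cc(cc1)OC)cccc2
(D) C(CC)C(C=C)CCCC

C

c1ccccc1 describes six aromatic carbons in a ring (a benzene ring).
(A) has a methyl group (-CH3) but no six-membered all-carbon aromatic ring is present.
(B) has a methyl group (-CH3) but no six-membered all-carbon aromatic ring is present.
(C) contains the required atom environment, so the pattern matches.
(D) has a methyl group (-CH3) but no six-membered all-carbon aromatic ring is present.
So the answer is (C).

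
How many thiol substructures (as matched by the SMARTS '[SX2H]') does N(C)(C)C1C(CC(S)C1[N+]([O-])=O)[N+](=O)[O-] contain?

[SX2H] is the SMARTS for a thiol: an aliphatic sulfur with two connections, one being H.
Exactly one fragment in the molecule meets all constraints, giving 1 match.

1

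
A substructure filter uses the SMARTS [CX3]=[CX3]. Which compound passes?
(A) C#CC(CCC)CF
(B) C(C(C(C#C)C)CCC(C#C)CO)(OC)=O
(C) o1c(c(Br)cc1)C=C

C

[CX3]=[CX3] describes a non-aromatic C=C double bond between two sp2 carbons (an alkene).
(A) has an ethynyl group (-C#CH) but the C-C bond is a triple bond, not a double bond.
(B) has an ethynyl group (-C#CH) but the C-C bond is a triple bond, not a double bond.
(C) contains a vinyl group (-CH=CH2), which satisfies every atom and bond constraint.
So the answer is (C).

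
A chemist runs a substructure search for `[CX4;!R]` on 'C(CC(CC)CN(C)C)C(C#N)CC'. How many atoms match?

11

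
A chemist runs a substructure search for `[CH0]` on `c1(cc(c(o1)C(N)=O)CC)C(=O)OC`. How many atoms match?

2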